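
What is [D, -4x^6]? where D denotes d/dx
- 24 x^{5}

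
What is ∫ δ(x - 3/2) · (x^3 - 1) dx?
\frac{19}{8}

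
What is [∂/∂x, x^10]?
10 x^{9}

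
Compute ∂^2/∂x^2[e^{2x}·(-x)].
4 \left(- x - 1\right) e^{2 x}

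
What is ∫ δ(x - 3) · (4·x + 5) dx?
17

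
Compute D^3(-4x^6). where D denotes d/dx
- 480 x^{3}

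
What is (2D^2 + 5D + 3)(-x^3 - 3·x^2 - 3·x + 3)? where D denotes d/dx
- 3 x^{3} - 24 x^{2} - 51 x - 18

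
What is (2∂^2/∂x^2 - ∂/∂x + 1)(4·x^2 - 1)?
4 x^{2} - 8 x + 15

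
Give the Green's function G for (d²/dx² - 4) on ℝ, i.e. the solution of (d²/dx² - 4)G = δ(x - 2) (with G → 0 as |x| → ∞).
-\frac{e^{-2|x - 2|}}{4}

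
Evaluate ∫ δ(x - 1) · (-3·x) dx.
-3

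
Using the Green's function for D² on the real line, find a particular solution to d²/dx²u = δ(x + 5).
\frac{|x + 5|}{2}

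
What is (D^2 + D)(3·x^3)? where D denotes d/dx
9 x \left(x + 2\right)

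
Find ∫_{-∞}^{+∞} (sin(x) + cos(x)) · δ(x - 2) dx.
\cos{\left(2 \right)} + \sin{\left(2 \right)}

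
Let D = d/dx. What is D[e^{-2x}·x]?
\left(1 - 2 x\right) e^{- 2 x}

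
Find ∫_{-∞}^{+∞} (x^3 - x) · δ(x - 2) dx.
6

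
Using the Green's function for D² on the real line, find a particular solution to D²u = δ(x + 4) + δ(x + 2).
\frac{|x + 4|}{2} + \frac{|x + 2|}{2}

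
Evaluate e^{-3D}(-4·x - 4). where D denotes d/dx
8 - 4 x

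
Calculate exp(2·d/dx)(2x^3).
2 x^{3} + 12 x^{2} + 24 x + 16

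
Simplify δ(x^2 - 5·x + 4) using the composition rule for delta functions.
\frac{\delta(x - 4) + \delta(x - 1)}{3}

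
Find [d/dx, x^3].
3 x^{2}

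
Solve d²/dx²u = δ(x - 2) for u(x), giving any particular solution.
\frac{|x - 2|}{2}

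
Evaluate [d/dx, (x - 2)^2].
2 x - 4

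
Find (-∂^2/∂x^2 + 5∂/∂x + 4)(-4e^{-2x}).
40 e^{- 2 x}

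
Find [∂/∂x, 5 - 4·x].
-4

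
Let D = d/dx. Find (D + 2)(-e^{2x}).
- 4 e^{2 x}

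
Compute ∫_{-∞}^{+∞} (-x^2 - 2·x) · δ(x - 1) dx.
-3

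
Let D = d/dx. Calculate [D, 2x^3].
6 x^{2}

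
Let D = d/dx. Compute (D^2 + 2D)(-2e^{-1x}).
2 e^{- x}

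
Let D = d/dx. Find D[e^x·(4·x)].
4 \left(x + 1\right) e^{x}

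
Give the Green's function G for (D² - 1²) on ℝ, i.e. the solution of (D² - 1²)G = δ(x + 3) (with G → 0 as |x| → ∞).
-\frac{e^{-|x + 3|}}{2}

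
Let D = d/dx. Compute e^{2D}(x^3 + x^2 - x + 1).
x^{3} + 7 x^{2} + 15 x + 11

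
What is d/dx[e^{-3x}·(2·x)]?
2 \left(1 - 3 x\right) e^{- 3 x}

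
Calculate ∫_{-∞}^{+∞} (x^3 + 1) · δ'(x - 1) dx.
-3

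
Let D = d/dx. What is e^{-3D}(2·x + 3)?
2 x - 3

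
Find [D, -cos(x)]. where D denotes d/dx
\sin{\left(x \right)}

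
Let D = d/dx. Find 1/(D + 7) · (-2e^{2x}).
- \frac{2 e^{2 x}}{9}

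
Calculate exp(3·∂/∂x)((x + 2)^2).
x^{2} + 10 x + 25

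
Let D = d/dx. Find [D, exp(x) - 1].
e^{x}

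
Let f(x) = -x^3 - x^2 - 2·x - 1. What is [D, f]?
- 3 x^{2} - 2 x - 2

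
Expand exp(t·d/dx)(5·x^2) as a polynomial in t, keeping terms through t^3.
5 t^{2} + 10 t x + 5 x^{2}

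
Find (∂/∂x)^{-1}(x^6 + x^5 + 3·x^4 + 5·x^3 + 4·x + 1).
\frac{x^{7}}{7} + \frac{x^{6}}{6} + \frac{3 x^{5}}{5} + \frac{5 x^{4}}{4} + 2 x^{2} + x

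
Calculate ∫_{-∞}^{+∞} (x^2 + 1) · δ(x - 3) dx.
10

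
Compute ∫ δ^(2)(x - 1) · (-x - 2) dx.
0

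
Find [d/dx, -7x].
-7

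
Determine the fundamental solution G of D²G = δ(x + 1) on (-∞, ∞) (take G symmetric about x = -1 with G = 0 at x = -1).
\frac{|x + 1|}{2}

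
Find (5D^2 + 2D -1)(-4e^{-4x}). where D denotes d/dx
- 284 e^{- 4 x}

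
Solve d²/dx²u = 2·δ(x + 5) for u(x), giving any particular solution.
|x + 5|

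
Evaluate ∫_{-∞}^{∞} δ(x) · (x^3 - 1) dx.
-1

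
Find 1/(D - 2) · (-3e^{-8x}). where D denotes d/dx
\frac{3 e^{- 8 x}}{10}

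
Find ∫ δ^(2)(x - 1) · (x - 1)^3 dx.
0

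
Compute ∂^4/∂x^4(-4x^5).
- 480 x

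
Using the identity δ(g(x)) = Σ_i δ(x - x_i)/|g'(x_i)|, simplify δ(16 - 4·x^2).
\frac{\delta(x - 2) + \delta(x + 2)}{16}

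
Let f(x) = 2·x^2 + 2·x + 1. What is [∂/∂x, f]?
4 x + 2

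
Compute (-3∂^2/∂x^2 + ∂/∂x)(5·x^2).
10 x - 30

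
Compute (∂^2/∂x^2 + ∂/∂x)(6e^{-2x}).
12 e^{- 2 x}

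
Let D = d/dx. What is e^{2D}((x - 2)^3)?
x^{3}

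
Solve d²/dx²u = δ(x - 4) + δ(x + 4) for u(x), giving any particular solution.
\frac{|x - 4|}{2} + \frac{|x + 4|}{2}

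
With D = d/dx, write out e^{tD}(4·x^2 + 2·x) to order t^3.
4 t^{2} + 2 t \left(4 x + 1\right) + 4 x^{2} + 2 x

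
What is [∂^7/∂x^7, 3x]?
21\frac{d^{6}}{dx^{6}}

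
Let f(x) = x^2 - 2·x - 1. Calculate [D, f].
2 x - 2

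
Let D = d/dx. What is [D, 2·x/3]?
\frac{2}{3}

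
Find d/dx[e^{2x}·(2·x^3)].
x^{2} \left(4 x + 6\right) e^{2 x}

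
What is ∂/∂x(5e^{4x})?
20 e^{4 x}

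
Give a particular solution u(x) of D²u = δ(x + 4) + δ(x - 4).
\frac{|x + 4|}{2} + \frac{|x - 4|}{2}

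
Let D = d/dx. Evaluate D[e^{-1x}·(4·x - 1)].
\left(5 - 4 x\right) e^{- x}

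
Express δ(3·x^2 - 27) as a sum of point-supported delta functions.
\frac{\delta(x - 3) + \delta(x + 3)}{18}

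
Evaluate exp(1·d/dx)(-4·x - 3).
- 4 x - 7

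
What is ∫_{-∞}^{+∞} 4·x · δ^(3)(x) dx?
0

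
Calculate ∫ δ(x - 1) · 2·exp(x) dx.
2 e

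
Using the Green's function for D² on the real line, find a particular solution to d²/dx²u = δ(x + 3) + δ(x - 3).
\frac{|x + 3|}{2} + \frac{|x - 3|}{2}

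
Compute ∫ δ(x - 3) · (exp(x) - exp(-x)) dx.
2 \sinh{\left(3 \right)}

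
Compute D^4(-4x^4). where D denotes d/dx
-96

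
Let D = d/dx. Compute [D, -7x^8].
- 56 x^{7}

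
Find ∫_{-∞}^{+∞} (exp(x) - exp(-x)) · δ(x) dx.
0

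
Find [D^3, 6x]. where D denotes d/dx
18D^{2}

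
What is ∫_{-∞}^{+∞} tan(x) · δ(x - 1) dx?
\tan{\left(1 \right)}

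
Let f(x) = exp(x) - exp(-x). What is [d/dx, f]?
2 \cosh{\left(x \right)}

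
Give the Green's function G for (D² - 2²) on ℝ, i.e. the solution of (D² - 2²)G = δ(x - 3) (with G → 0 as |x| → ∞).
-\frac{e^{-2|x - 3|}}{4}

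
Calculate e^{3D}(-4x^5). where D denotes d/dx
- 4 x^{5} - 60 x^{4} - 360 x^{3} - 1080 x^{2} - 1620 x - 972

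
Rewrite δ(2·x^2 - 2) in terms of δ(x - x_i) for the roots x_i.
\frac{\delta(x - 1) + \delta(x + 1)}{4}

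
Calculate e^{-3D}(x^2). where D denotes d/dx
x^{2} - 6 x + 9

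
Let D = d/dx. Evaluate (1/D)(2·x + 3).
x^{2} + 3 x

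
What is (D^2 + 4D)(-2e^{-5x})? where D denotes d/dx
- 10 e^{- 5 x}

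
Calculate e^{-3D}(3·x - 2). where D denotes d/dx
3 x - 11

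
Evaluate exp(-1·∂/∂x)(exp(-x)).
e^{1 - x}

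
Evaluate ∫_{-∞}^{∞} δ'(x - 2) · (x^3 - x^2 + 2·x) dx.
-10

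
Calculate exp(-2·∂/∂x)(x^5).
x^{5} - 10 x^{4} + 40 x^{3} - 80 x^{2} + 80 x - 32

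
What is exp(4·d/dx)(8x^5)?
8 x^{5} + 160 x^{4} + 1280 x^{3} + 5120 x^{2} + 10240 x + 8192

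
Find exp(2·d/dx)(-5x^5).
- 5 x^{5} - 50 x^{4} - 200 x^{3} - 400 x^{2} - 400 x - 160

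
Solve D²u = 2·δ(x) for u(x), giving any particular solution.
|x|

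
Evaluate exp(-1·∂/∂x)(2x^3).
2 x^{3} - 6 x^{2} + 6 x - 2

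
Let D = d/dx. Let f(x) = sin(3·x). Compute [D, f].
3 \cos{\left(3 x \right)}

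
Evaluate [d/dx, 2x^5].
10 x^{4}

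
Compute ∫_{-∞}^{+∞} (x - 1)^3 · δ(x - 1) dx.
0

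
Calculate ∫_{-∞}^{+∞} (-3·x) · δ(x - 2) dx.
-6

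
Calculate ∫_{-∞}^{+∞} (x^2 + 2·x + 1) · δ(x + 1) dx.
0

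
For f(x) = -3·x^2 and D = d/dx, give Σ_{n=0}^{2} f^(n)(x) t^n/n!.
- 3 t^{2} - 6 t x - 3 x^{2}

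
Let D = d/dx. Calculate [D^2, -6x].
-12D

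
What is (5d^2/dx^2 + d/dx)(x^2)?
2 x + 10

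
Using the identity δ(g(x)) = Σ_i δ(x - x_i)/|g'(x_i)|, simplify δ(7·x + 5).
\frac{\delta(x + 5/7)}{7}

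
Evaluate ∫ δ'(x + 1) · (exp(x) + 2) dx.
- \frac{1}{e}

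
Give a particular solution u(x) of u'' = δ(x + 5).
\frac{|x + 5|}{2}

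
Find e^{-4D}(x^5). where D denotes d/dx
x^{5} - 20 x^{4} + 160 x^{3} - 640 x^{2} + 1280 x - 1024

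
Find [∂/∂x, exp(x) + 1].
e^{x}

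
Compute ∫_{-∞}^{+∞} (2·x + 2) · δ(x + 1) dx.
0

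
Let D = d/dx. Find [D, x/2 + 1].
\frac{1}{2}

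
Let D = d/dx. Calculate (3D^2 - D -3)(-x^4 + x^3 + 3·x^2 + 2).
3 x^{4} + x^{3} - 48 x^{2} + 12 x + 12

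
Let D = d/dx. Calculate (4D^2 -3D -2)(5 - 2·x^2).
4 x^{2} + 12 x - 26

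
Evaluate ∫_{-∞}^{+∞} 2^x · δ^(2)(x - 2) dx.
4 \log{\left(2 \right)}^{2}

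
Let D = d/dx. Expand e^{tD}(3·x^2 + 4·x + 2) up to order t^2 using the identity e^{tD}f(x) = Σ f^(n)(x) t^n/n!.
3 t^{2} + 2 t \left(3 x + 2\right) + 3 x^{2} + 4 x + 2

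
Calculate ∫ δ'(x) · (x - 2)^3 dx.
-12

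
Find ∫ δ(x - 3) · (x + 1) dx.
4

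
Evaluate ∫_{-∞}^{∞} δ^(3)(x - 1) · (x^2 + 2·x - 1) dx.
0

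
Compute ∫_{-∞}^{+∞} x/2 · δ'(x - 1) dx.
- \frac{1}{2}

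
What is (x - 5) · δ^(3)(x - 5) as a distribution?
-3\delta^{(2)}(x - 5)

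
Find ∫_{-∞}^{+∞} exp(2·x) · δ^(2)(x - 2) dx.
4 e^{4}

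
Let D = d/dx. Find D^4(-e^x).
- e^{x}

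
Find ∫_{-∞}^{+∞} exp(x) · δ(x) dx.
1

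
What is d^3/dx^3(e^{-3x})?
- 27 e^{- 3 x}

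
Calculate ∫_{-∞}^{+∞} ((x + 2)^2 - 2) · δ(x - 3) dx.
23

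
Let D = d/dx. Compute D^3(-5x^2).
0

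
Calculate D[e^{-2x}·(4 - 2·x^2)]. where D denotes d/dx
4 \left(x^{2} - x - 2\right) e^{- 2 x}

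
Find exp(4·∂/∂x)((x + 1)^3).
x^{3} + 15 x^{2} + 75 x + 125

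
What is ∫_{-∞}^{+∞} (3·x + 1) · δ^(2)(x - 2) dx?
0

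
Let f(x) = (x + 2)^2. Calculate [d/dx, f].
2 x + 4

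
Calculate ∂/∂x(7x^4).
28 x^{3}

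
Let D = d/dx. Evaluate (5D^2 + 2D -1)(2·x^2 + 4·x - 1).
- 2 x^{2} + 4 x + 29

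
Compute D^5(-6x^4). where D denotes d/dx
0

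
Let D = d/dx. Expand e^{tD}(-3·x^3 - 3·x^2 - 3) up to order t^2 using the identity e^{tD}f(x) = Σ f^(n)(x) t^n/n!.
- 3 t^{2} \left(3 x + 1\right) - 3 t x \left(3 x + 2\right) - 3 x^{3} - 3 x^{2} - 3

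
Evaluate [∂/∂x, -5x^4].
- 20 x^{3}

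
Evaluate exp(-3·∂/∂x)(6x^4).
6 x^{4} - 72 x^{3} + 324 x^{2} - 648 x + 486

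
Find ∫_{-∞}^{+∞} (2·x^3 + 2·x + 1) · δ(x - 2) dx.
21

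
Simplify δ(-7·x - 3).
\frac{\delta(x + 3/7)}{7}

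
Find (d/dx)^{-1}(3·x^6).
\frac{3 x^{7}}{7}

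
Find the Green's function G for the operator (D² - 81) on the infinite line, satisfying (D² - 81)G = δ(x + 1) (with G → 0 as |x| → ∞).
-\frac{e^{-9|x + 1|}}{18}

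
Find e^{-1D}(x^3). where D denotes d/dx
x^{3} - 3 x^{2} + 3 x - 1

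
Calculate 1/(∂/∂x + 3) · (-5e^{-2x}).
- 5 e^{- 2 x}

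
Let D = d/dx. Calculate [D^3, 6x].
18D^{2}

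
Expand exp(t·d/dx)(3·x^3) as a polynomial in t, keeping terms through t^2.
3 x \left(3 t^{2} + 3 t x + x^{2}\right)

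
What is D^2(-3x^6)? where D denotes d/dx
- 90 x^{4}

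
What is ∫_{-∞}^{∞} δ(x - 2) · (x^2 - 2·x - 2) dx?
-2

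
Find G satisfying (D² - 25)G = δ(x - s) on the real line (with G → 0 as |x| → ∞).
-\frac{e^{-5|x-s|}}{10}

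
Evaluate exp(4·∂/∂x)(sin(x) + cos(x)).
\sqrt{2} \sin{\left(x + \frac{\pi}{4} + 4 \right)}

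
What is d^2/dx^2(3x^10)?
270 x^{8}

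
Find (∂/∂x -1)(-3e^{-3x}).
12 e^{- 3 x}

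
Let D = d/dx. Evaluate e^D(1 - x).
- x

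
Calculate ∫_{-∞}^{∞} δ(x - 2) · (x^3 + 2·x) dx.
12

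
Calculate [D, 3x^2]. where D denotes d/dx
6 x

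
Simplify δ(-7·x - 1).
\frac{\delta(x + 1/7)}{7}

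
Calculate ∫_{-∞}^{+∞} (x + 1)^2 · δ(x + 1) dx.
0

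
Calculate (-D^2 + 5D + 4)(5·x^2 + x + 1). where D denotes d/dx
20 x^{2} + 54 x - 1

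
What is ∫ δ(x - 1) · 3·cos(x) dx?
3 \cos{\left(1 \right)}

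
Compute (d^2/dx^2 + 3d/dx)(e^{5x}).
40 e^{5 x}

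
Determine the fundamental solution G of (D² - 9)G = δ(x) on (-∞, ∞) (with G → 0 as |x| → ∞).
-\frac{e^{-3|x|}}{6}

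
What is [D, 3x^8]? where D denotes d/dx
24 x^{7}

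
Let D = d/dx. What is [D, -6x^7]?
- 42 x^{6}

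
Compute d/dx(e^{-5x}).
- 5 e^{- 5 x}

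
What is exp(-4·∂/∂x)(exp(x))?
e^{x - 4}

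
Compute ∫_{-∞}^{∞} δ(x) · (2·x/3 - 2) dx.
-2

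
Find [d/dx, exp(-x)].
- e^{- x}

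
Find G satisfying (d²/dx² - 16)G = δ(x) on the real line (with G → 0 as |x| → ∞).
-\frac{e^{-4|x|}}{8}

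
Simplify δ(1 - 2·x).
\frac{\delta(x - 1/2)}{2}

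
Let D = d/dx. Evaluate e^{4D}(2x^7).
2 x^{7} + 56 x^{6} + 672 x^{5} + 4480 x^{4} + 17920 x^{3} + 43008 x^{2} + 57344 x + 32768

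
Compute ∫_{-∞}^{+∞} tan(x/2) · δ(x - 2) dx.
\tan{\left(1 \right)}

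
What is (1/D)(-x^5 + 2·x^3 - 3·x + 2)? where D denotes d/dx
- \frac{x^{6}}{6} + \frac{x^{4}}{2} - \frac{3 x^{2}}{2} + 2 x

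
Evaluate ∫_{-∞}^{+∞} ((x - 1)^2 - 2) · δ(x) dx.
-1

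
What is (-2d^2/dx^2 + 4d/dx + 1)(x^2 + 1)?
x^{2} + 8 x - 3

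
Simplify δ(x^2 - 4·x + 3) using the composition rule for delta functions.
\frac{\delta(x - 1) + \delta(x - 3)}{2}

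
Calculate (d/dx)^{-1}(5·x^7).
\frac{5 x^{8}}{8}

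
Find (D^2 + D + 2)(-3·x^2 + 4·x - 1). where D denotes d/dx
- 6 x^{2} + 2 x - 4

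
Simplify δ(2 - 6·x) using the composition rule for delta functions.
\frac{\delta(x - 1/3)}{6}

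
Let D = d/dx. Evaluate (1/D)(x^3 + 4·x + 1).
\frac{x^{4}}{4} + 2 x^{2} + x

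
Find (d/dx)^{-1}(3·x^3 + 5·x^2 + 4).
\frac{3 x^{4}}{4} + \frac{5 x^{3}}{3} + 4 x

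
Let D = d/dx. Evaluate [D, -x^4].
- 4 x^{3}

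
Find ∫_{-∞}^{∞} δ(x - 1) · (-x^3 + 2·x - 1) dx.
0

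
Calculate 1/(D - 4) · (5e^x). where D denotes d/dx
- \frac{5 e^{x}}{3}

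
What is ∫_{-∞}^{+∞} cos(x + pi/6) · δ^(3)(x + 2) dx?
- \cos{\left(\frac{\pi}{3} + 2 \right)}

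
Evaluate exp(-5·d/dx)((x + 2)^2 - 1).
x^{2} - 6 x + 8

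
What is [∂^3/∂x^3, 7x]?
21\frac{d^{2}}{dx^{2}}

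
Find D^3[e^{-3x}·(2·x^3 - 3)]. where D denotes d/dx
3 \left(- 18 x^{3} + 54 x^{2} - 36 x + 31\right) e^{- 3 x}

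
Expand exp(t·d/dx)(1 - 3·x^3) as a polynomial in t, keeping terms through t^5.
- 3 t^{3} - 9 t^{2} x - 9 t x^{2} - 3 x^{3} + 1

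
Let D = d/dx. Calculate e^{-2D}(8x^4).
8 x^{4} - 64 x^{3} + 192 x^{2} - 256 x + 128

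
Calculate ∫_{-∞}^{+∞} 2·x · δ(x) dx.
0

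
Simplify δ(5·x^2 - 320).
\frac{\delta(x - 8) + \delta(x + 8)}{80}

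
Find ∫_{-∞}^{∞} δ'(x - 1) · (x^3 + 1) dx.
-3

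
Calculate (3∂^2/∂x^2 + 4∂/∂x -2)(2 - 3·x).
6 x - 16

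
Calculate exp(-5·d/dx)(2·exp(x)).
2 e^{x - 5}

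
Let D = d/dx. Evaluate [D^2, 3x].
6D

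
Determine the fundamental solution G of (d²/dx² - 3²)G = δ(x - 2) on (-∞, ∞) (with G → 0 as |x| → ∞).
-\frac{e^{-3|x - 2|}}{6}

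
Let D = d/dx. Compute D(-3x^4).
- 12 x^{3}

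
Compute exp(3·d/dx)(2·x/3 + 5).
\frac{2 x}{3} + 7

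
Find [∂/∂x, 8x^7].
56 x^{6}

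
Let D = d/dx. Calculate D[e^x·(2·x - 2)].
2 x e^{x}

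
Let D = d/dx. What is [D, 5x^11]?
55 x^{10}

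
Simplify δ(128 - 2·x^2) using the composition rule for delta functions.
\frac{\delta(x - 8) + \delta(x + 8)}{32}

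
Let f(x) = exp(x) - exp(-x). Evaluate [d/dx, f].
2 \cosh{\left(x \right)}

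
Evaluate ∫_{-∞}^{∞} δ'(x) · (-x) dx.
1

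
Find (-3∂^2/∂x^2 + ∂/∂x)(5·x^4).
20 x^{2} \left(x - 9\right)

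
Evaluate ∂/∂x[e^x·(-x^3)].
x^{2} \left(- x - 3\right) e^{x}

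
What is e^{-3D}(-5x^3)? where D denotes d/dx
- 5 x^{3} + 45 x^{2} - 135 x + 135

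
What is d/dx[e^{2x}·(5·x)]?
\left(10 x + 5\right) e^{2 x}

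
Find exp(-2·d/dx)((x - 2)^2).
x^{2} - 8 x + 16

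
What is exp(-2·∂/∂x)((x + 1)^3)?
x^{3} - 3 x^{2} + 3 x - 1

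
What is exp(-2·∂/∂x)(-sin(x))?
- \sin{\left(x - 2 \right)}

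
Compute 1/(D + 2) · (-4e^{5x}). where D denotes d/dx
- \frac{4 e^{5 x}}{7}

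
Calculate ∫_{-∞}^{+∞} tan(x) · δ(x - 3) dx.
\tan{\left(3 \right)}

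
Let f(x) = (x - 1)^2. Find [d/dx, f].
2 x - 2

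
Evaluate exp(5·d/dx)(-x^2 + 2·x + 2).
- x^{2} - 8 x - 13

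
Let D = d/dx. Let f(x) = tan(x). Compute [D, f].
\frac{1}{\cos^{2}{\left(x \right)}}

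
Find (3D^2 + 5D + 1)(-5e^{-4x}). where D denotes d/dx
- 145 e^{- 4 x}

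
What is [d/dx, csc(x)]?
- \cot{\left(x \right)} \csc{\left(x \right)}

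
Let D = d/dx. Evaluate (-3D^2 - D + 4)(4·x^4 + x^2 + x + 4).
16 x^{4} - 16 x^{3} - 140 x^{2} + 2 x + 9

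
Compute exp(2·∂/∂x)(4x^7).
4 x^{7} + 56 x^{6} + 336 x^{5} + 1120 x^{4} + 2240 x^{3} + 2688 x^{2} + 1792 x + 512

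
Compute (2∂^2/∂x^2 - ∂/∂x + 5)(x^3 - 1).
5 x^{3} - 3 x^{2} + 12 x - 5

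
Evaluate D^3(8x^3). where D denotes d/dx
48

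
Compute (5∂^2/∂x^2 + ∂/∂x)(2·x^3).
6 x \left(x + 10\right)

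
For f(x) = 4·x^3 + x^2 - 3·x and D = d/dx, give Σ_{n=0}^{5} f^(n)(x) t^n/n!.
4 t^{3} + t^{2} \left(12 x + 1\right) + t \left(12 x^{2} + 2 x - 3\right) + 4 x^{3} + x^{2} - 3 x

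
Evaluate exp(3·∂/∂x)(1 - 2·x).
- 2 x - 5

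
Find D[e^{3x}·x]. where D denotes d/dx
\left(3 x + 1\right) e^{3 x}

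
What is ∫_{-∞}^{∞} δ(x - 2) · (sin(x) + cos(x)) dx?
\cos{\left(2 \right)} + \sin{\left(2 \right)}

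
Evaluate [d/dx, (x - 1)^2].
2 x - 2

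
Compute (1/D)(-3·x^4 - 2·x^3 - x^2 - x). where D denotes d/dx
- \frac{3 x^{5}}{5} - \frac{x^{4}}{2} - \frac{x^{3}}{3} - \frac{x^{2}}{2}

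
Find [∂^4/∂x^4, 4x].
16\frac{d^{3}}{dx^{3}}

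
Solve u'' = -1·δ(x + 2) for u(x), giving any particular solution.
-\frac{|x + 2|}{2}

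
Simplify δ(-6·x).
\frac{\delta(x)}{6}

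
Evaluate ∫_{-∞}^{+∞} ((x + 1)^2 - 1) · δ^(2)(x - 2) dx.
2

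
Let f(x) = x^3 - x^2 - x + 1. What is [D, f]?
3 x^{2} - 2 x - 1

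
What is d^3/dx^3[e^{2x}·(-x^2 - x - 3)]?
8 \left(- x^{2} - 4 x - 6\right) e^{2 x}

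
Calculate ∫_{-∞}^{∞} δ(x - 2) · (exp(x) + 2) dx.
2 + e^{2}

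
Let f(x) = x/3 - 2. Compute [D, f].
\frac{1}{3}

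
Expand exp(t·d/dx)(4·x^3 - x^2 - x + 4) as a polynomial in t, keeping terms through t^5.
4 t^{3} + t^{2} \left(12 x - 1\right) - t \left(- 12 x^{2} + 2 x + 1\right) + 4 x^{3} - x^{2} - x + 4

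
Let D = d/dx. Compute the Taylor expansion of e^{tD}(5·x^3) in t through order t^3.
5 t^{3} + 15 t^{2} x + 15 t x^{2} + 5 x^{3}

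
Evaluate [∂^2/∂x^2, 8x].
16\frac{d}{dx}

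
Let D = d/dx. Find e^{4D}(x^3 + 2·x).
x^{3} + 12 x^{2} + 50 x + 72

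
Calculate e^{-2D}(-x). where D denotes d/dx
2 - x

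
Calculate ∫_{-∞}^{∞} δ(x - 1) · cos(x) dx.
\cos{\left(1 \right)}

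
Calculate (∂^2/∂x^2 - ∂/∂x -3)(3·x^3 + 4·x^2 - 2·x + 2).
- 9 x^{3} - 21 x^{2} + 16 x + 4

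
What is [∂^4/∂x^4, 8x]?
32\frac{d^{3}}{dx^{3}}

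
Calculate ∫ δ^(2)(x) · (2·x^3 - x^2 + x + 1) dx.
-2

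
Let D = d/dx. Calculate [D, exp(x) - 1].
e^{x}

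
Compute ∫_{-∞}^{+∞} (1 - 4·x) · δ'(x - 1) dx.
4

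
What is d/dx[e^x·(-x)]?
\left(- x - 1\right) e^{x}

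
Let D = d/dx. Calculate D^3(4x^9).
2016 x^{6}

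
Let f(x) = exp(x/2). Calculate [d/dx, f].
\frac{e^{\frac{x}{2}}}{2}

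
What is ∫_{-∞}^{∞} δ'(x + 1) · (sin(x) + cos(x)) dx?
- \sin{\left(1 \right)} - \cos{\left(1 \right)}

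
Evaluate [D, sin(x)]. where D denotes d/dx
\cos{\left(x \right)}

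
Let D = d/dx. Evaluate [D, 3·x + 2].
3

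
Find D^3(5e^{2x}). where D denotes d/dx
40 e^{2 x}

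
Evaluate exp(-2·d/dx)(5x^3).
5 x^{3} - 30 x^{2} + 60 x - 40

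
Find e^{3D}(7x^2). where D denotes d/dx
7 x^{2} + 42 x + 63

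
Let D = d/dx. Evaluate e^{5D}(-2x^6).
- 2 x^{6} - 60 x^{5} - 750 x^{4} - 5000 x^{3} - 18750 x^{2} - 37500 x - 31250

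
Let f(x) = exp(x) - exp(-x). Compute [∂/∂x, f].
2 \cosh{\left(x \right)}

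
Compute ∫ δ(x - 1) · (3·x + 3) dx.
6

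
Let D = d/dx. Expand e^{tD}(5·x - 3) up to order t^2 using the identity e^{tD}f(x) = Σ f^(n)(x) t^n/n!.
5 t + 5 x - 3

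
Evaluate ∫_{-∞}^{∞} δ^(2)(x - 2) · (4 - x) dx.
0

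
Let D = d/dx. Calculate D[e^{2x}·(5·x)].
\left(10 x + 5\right) e^{2 x}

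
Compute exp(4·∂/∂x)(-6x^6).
- 6 x^{6} - 144 x^{5} - 1440 x^{4} - 7680 x^{3} - 23040 x^{2} - 36864 x - 24576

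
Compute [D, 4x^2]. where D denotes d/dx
8 x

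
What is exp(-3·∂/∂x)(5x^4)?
5 x^{4} - 60 x^{3} + 270 x^{2} - 540 x + 405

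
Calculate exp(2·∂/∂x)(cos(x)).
\cos{\left(x + 2 \right)}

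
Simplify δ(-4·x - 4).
\frac{\delta(x + 1)}{4}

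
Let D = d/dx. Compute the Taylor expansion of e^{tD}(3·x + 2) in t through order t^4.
3 t + 3 x + 2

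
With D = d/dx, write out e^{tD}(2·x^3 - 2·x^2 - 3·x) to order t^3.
2 t^{3} + t^{2} \left(6 x - 2\right) - t \left(- 6 x^{2} + 4 x + 3\right) + 2 x^{3} - 2 x^{2} - 3 x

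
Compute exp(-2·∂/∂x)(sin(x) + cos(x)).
\sqrt{2} \cos{\left(- x + \frac{\pi}{4} + 2 \right)}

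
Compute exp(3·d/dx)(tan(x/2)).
\tan{\left(\frac{x}{2} + \frac{3}{2} \right)}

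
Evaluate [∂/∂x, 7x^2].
14 x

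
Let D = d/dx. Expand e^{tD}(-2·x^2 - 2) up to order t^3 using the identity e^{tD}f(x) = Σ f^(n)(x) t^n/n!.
- 2 t^{2} - 4 t x - 2 x^{2} - 2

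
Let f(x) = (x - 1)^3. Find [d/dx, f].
3 \left(x - 1\right)^{2}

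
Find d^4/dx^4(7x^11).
55440 x^{7}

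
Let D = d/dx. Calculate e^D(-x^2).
- x^{2} - 2 x - 1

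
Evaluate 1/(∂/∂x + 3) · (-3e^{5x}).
- \frac{3 e^{5 x}}{8}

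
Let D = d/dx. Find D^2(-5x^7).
- 210 x^{5}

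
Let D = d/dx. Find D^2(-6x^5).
- 120 x^{3}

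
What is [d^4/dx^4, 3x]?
12\frac{d^{3}}{dx^{3}}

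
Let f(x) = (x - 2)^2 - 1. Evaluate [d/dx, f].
2 x - 4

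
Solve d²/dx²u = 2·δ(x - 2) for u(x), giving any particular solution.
|x - 2|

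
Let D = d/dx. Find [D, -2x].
-2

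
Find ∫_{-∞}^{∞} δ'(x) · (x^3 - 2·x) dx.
2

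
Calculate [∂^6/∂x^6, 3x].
18\frac{d^{5}}{dx^{5}}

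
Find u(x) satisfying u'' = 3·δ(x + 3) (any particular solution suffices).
\frac{3|x + 3|}{2}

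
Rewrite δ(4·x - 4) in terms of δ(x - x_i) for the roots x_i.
\frac{\delta(x - 1)}{4}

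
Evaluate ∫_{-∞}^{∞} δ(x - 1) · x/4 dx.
\frac{1}{4}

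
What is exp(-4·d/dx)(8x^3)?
8 x^{3} - 96 x^{2} + 384 x - 512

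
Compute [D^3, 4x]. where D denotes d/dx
12D^{2}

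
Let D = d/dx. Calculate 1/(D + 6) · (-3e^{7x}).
- \frac{3 e^{7 x}}{13}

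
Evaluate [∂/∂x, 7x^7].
49 x^{6}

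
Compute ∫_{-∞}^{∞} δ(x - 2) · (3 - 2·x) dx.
-1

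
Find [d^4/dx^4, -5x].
-20\frac{d^{3}}{dx^{3}}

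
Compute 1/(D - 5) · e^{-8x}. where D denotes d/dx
- \frac{e^{- 8 x}}{13}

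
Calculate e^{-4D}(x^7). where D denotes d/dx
x^{7} - 28 x^{6} + 336 x^{5} - 2240 x^{4} + 8960 x^{3} - 21504 x^{2} + 28672 x - 16384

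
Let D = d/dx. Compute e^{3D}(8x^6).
8 x^{6} + 144 x^{5} + 1080 x^{4} + 4320 x^{3} + 9720 x^{2} + 11664 x + 5832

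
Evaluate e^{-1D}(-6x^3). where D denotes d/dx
- 6 x^{3} + 18 x^{2} - 18 x + 6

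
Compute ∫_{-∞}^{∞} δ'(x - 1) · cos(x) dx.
\sin{\left(1 \right)}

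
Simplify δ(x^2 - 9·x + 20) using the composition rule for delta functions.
\frac{\delta(x - 5) + \delta(x - 4)}{1}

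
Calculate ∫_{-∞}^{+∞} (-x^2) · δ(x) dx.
0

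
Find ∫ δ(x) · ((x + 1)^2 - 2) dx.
-1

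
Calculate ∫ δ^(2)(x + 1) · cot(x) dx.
- \frac{2 \cot{\left(1 \right)}}{\sin^{2}{\left(1 \right)}}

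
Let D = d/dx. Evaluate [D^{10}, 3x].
30D^{9}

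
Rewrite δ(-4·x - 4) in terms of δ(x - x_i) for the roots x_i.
\frac{\delta(x + 1)}{4}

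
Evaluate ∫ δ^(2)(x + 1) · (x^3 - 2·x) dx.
-6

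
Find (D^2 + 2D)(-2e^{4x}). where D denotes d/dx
- 48 e^{4 x}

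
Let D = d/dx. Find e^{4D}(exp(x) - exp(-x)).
2 \sinh{\left(x + 4 \right)}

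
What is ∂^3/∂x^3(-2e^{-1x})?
2 e^{- x}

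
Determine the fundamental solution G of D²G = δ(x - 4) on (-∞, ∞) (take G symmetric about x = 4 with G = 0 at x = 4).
\frac{|x - 4|}{2}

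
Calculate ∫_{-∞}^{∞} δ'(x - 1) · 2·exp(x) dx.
- 2 e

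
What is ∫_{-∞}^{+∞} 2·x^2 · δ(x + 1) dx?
2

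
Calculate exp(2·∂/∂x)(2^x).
2^{x + 2}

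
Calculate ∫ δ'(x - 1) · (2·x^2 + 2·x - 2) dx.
-6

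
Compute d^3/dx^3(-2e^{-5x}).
250 e^{- 5 x}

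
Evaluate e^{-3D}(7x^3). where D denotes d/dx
7 x^{3} - 63 x^{2} + 189 x - 189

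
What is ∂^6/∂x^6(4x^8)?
80640 x^{2}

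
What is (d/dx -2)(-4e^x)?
4 e^{x}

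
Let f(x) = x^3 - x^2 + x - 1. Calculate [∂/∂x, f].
3 x^{2} - 2 x + 1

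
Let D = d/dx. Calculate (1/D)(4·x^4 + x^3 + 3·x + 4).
\frac{4 x^{5}}{5} + \frac{x^{4}}{4} + \frac{3 x^{2}}{2} + 4 x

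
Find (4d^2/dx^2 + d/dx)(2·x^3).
6 x \left(x + 8\right)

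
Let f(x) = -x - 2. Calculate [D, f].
-1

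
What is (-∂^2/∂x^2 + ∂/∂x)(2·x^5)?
10 x^{3} \left(x - 4\right)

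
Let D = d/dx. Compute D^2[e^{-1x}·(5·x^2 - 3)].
\left(5 x^{2} - 20 x + 7\right) e^{- x}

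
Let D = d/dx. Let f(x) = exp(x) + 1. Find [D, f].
e^{x}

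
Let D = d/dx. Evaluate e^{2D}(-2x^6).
- 2 x^{6} - 24 x^{5} - 120 x^{4} - 320 x^{3} - 480 x^{2} - 384 x - 128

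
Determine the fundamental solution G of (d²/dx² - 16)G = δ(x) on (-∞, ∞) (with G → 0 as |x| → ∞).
-\frac{e^{-4|x|}}{8}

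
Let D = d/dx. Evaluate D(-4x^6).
- 24 x^{5}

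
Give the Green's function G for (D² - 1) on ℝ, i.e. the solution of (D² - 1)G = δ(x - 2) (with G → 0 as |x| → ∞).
-\frac{e^{-|x - 2|}}{2}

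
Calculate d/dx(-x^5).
- 5 x^{4}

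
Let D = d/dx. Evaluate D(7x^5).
35 x^{4}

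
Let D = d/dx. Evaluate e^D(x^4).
x^{4} + 4 x^{3} + 6 x^{2} + 4 x + 1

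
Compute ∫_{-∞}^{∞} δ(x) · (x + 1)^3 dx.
1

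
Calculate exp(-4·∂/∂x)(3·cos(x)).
3 \cos{\left(x - 4 \right)}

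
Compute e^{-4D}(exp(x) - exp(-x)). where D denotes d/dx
- e^{4 - x} + e^{x - 4}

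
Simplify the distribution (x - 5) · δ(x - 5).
0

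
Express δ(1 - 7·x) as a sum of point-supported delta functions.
\frac{\delta(x - 1/7)}{7}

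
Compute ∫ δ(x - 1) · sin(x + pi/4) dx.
\sin{\left(\frac{\pi}{4} + 1 \right)}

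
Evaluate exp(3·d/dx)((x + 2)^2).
x^{2} + 10 x + 25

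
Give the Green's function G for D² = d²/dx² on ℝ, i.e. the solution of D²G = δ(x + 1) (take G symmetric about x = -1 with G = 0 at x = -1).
\frac{|x + 1|}{2}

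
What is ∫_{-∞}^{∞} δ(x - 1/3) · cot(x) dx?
\cot{\left(\frac{1}{3} \right)}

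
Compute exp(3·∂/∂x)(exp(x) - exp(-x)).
2 \sinh{\left(x + 3 \right)}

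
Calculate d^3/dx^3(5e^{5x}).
625 e^{5 x}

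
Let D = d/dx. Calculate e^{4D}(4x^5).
4 x^{5} + 80 x^{4} + 640 x^{3} + 2560 x^{2} + 5120 x + 4096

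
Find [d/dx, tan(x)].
\frac{1}{\cos^{2}{\left(x \right)}}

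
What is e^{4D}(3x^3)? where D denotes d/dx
3 x^{3} + 36 x^{2} + 144 x + 192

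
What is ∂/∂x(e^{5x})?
5 e^{5 x}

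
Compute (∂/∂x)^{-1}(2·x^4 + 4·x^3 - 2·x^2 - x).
\frac{2 x^{5}}{5} + x^{4} - \frac{2 x^{3}}{3} - \frac{x^{2}}{2}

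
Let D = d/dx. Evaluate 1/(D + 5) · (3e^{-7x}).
- \frac{3 e^{- 7 x}}{2}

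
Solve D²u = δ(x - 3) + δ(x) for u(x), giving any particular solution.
\frac{|x - 3|}{2} + \frac{|x|}{2}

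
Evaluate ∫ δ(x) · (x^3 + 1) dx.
1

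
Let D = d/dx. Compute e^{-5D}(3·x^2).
3 x^{2} - 30 x + 75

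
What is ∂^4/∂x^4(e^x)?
e^{x}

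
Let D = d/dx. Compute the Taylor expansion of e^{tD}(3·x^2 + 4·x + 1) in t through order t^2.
3 t^{2} + 2 t \left(3 x + 2\right) + 3 x^{2} + 4 x + 1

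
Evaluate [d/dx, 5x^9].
45 x^{8}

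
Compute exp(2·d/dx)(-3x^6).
- 3 x^{6} - 36 x^{5} - 180 x^{4} - 480 x^{3} - 720 x^{2} - 576 x - 192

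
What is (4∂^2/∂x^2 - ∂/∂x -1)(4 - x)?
x - 3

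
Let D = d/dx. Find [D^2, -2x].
-4D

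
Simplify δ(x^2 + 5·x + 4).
\frac{\delta(x + 1) + \delta(x + 4)}{3}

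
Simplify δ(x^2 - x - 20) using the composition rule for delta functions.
\frac{\delta(x + 4) + \delta(x - 5)}{9}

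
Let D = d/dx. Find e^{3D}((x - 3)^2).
x^{2}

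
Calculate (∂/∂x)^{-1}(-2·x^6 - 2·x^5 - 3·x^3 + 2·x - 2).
- \frac{2 x^{7}}{7} - \frac{x^{6}}{3} - \frac{3 x^{4}}{4} + x^{2} - 2 x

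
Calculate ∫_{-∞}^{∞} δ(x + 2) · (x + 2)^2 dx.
0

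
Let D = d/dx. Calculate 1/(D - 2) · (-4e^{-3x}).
\frac{4 e^{- 3 x}}{5}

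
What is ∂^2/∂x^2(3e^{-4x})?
48 e^{- 4 x}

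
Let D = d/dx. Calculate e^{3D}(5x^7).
5 x^{7} + 105 x^{6} + 945 x^{5} + 4725 x^{4} + 14175 x^{3} + 25515 x^{2} + 25515 x + 10935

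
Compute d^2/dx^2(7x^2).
14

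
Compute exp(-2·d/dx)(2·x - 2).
2 x - 6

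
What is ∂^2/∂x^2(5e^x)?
5 e^{x}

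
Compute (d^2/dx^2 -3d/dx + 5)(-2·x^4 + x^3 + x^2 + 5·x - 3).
- 10 x^{4} + 29 x^{3} - 28 x^{2} + 25 x - 28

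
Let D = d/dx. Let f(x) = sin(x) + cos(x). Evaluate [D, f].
- \sin{\left(x \right)} + \cos{\left(x \right)}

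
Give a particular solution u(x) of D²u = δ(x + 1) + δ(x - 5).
\frac{|x + 1|}{2} + \frac{|x - 5|}{2}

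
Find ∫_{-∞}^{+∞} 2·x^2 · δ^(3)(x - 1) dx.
0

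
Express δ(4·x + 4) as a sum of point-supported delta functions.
\frac{\delta(x + 1)}{4}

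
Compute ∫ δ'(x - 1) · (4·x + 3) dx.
-4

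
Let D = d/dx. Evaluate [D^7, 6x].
42D^{6}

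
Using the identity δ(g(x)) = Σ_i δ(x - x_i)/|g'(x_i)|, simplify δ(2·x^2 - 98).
\frac{\delta(x - 7) + \delta(x + 7)}{28}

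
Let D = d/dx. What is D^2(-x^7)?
- 42 x^{5}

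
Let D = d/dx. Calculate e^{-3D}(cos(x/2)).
\cos{\left(\frac{x}{2} - \frac{3}{2} \right)}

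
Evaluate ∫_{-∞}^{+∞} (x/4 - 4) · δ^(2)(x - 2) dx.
0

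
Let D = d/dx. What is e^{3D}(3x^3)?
3 x^{3} + 27 x^{2} + 81 x + 81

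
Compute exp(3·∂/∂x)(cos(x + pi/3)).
\cos{\left(x + \frac{\pi}{3} + 3 \right)}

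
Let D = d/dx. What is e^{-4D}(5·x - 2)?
5 x - 22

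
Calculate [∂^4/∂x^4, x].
4\frac{d^{3}}{dx^{3}}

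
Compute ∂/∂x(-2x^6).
- 12 x^{5}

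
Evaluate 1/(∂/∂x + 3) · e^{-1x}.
\frac{e^{- x}}{2}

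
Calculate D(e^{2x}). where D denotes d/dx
2 e^{2 x}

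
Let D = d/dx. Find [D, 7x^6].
42 x^{5}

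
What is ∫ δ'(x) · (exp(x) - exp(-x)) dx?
-2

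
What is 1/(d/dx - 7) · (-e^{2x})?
\frac{e^{2 x}}{5}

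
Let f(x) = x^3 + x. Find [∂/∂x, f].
3 x^{2} + 1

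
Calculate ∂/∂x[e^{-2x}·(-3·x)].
3 \left(2 x - 1\right) e^{- 2 x}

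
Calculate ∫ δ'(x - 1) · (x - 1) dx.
-1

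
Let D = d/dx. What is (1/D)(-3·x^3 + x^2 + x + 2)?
- \frac{3 x^{4}}{4} + \frac{x^{3}}{3} + \frac{x^{2}}{2} + 2 x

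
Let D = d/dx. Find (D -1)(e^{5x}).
4 e^{5 x}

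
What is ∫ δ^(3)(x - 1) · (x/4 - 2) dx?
0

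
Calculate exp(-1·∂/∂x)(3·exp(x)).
3 e^{x - 1}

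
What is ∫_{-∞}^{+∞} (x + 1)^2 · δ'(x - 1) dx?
-4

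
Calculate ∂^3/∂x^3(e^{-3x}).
- 27 e^{- 3 x}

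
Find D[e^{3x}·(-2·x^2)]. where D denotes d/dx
2 x \left(- 3 x - 2\right) e^{3 x}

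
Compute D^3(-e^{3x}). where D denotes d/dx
- 27 e^{3 x}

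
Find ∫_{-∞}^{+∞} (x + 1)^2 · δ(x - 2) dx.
9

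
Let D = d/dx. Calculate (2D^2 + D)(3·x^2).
6 x + 12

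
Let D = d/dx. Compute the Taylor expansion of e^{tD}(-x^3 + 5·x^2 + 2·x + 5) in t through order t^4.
- t^{3} + t^{2} \left(5 - 3 x\right) + t \left(- 3 x^{2} + 10 x + 2\right) - x^{3} + 5 x^{2} + 2 x + 5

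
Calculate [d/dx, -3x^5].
- 15 x^{4}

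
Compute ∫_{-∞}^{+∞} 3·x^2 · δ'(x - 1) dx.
-6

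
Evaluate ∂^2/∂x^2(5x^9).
360 x^{7}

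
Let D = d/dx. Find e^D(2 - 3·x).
- 3 x - 1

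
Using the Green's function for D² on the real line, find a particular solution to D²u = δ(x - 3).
\frac{|x - 3|}{2}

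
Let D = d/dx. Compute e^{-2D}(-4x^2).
- 4 x^{2} + 16 x - 16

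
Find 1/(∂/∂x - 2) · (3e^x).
- 3 e^{x}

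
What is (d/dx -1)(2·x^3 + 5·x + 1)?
- 2 x^{3} + 6 x^{2} - 5 x + 4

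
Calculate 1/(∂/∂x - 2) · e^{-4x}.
- \frac{e^{- 4 x}}{6}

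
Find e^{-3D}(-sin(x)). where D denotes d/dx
- \sin{\left(x - 3 \right)}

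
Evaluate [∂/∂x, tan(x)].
\frac{1}{\cos^{2}{\left(x \right)}}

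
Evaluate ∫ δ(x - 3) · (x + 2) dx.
5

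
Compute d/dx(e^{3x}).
3 e^{3 x}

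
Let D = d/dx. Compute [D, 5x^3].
15 x^{2}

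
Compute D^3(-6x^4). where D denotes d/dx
- 144 x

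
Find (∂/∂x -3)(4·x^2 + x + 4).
- 12 x^{2} + 5 x - 11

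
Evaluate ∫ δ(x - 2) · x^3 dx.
8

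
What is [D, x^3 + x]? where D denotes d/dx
3 x^{2} + 1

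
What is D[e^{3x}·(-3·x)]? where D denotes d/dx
\left(- 9 x - 3\right) e^{3 x}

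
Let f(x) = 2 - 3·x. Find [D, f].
-3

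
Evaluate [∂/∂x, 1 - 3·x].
-3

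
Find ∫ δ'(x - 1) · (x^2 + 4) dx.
-2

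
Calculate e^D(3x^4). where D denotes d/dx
3 x^{4} + 12 x^{3} + 18 x^{2} + 12 x + 3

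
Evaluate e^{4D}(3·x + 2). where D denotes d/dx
3 x + 14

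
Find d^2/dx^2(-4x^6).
- 120 x^{4}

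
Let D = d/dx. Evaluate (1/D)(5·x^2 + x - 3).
\frac{5 x^{3}}{3} + \frac{x^{2}}{2} - 3 x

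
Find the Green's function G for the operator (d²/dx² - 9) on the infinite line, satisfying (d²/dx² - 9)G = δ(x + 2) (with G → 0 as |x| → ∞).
-\frac{e^{-3|x + 2|}}{6}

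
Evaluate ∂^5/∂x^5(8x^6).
5760 x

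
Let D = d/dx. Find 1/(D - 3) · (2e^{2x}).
- 2 e^{2 x}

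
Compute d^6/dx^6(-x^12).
- 665280 x^{6}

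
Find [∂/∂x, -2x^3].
- 6 x^{2}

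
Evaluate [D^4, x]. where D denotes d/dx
4D^{3}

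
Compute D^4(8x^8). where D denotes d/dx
13440 x^{4}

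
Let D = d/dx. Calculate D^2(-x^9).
- 72 x^{7}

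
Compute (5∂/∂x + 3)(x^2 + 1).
3 x^{2} + 10 x + 3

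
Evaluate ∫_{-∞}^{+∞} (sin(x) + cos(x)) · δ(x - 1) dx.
\cos{\left(1 \right)} + \sin{\left(1 \right)}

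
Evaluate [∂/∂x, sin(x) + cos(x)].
- \sin{\left(x \right)} + \cos{\left(x \right)}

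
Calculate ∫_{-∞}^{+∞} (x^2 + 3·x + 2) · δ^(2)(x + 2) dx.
2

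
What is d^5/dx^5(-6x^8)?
- 40320 x^{3}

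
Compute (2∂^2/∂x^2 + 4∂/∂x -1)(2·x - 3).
11 - 2 x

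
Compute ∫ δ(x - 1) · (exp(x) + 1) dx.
1 + e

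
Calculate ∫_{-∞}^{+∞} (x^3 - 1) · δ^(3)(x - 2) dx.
-6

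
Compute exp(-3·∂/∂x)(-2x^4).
- 2 x^{4} + 24 x^{3} - 108 x^{2} + 216 x - 162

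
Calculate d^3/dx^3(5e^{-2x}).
- 40 e^{- 2 x}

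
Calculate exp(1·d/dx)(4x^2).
4 x^{2} + 8 x + 4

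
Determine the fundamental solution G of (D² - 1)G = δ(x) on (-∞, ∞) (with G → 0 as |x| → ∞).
-\frac{e^{-|x|}}{2}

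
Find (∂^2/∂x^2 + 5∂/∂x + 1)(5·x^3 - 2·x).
5 x^{3} + 75 x^{2} + 28 x - 10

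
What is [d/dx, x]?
1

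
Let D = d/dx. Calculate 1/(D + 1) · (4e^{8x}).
\frac{4 e^{8 x}}{9}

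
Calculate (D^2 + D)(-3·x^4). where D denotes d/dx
12 x^{2} \left(- x - 3\right)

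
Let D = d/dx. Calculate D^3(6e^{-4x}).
- 384 e^{- 4 x}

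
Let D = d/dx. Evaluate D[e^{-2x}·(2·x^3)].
x^{2} \left(6 - 4 x\right) e^{- 2 x}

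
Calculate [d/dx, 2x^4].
8 x^{3}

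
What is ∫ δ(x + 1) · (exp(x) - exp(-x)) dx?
- 2 \sinh{\left(1 \right)}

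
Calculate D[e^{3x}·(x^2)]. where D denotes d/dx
x \left(3 x + 2\right) e^{3 x}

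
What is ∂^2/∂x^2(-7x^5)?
- 140 x^{3}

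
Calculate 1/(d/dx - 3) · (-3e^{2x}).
3 e^{2 x}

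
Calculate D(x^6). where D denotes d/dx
6 x^{5}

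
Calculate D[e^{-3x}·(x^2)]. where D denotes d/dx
x \left(2 - 3 x\right) e^{- 3 x}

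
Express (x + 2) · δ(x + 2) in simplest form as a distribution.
0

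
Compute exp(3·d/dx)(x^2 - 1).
x^{2} + 6 x + 8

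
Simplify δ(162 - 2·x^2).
\frac{\delta(x - 9) + \delta(x + 9)}{36}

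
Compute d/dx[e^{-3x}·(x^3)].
3 x^{2} \left(1 - x\right) e^{- 3 x}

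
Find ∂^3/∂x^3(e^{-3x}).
- 27 e^{- 3 x}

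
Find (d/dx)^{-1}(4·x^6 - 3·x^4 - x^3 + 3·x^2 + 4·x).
\frac{4 x^{7}}{7} - \frac{3 x^{5}}{5} - \frac{x^{4}}{4} + x^{3} + 2 x^{2}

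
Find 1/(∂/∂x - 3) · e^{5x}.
\frac{e^{5 x}}{2}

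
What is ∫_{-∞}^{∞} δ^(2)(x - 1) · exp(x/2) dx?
\frac{e^{\frac{1}{2}}}{4}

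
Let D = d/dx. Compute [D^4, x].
4D^{3}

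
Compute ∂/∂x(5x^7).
35 x^{6}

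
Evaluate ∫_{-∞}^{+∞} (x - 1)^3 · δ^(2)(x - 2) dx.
6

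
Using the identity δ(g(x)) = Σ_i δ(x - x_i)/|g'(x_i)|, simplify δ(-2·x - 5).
\frac{\delta(x + 5/2)}{2}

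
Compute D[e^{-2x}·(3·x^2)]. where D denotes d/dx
6 x \left(1 - x\right) e^{- 2 x}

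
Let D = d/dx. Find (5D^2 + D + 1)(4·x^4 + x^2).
4 x^{4} + 16 x^{3} + 241 x^{2} + 2 x + 10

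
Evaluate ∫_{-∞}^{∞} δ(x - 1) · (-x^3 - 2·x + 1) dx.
-2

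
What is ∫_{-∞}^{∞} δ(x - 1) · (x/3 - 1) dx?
- \frac{2}{3}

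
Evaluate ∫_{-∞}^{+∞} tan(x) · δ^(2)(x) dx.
0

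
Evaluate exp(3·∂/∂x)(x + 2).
x + 5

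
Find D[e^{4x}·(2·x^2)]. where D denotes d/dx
4 x \left(2 x + 1\right) e^{4 x}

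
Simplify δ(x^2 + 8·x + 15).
\frac{\delta(x + 3) + \delta(x + 5)}{2}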